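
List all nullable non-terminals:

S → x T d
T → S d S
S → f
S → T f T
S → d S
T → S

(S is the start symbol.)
None

There are no ε-productions, so no non-terminal can derive ε.
No non-terminals are nullable.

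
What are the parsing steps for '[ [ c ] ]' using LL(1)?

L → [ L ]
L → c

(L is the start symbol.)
LL(1) parsing maintains a stack (initially the start symbol over $) and the input. At each step: if the stack top is a terminal, match it against the current input token; if it is a non-terminal N, replace it with the RHS of M[N, lookahead] (the unique production whose predict set contains the lookahead).

Stack is shown with the top on the left.

Stack      Input        Action
------------------------------
L $        [ [ c ] ] $  output L → [ L ]
[ L ] $    [ [ c ] ] $  match '['
L ] $      [ c ] ] $    output L → [ L ]
[ L ] ] $  [ c ] ] $    match '['
L ] ] $    c ] ] $      output L → c
c ] ] $    c ] ] $      match 'c'
] ] $      ] ] $        match ']'
] $        ] $          match ']'
$          $            accept

The string is accepted.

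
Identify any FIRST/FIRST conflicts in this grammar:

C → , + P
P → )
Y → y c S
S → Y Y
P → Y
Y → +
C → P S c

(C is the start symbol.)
A FIRST/FIRST conflict occurs when two productions N → α and N → β for the same non-terminal have FIRST(α) ∩ FIRST(β) ≠ ∅ (with ε ∈ FIRST of a nullable right-hand side, so two nullable alternatives also conflict).

FIRST sets of the non-terminals at (or reachable through a nullable prefix from) the front of some alternative:
  FIRST(P) = { ')', '+', 'y' }
  FIRST(Y) = { '+', 'y' }

Productions for C:
  C → , + P: FIRST = { ',' }
  C → P S c: FIRST = { ')', '+', 'y' }
Productions for P:
  P → ): FIRST = { ')' }
  P → Y: FIRST = { '+', 'y' }
Productions for Y:
  Y → y c S: FIRST = { 'y' }
  Y → +: FIRST = { '+' }
S has only one production, so no FIRST/FIRST conflict is possible there.

All alternatives of each non-terminal have pairwise disjoint FIRST sets.

Answer: No FIRST/FIRST conflicts.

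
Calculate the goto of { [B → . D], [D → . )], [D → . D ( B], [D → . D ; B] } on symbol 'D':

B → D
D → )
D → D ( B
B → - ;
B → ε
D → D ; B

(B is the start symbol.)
GOTO(I, 'D') = CLOSURE({ [A → αX.β] : [A → α.Xβ] ∈ I, X = 'D' })

Items with dot before 'D', with the dot advanced:
  [B → . D] → [B → D .]
  [D → . D ( B] → [D → D . ( B]
  [D → . D ; B] → [D → D . ; B]
Closure adds nothing (no advanced item has the dot before a non-terminal).

GOTO = { [B → D .], [D → D . ( B], [D → D . ; B] }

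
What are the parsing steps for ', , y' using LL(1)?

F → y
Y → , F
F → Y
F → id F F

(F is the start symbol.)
Stack is shown with the top on the left.

Stack  Input    Action
----------------------
F $    , , y $  output F → Y
Y $    , , y $  output Y → , F
, F $  , , y $  match ','
F $    , y $    output F → Y
Y $    , y $    output Y → , F
, F $  , y $    match ','
F $    y $      output F → y
y $    y $      match 'y'
$      $        accept

The string is accepted.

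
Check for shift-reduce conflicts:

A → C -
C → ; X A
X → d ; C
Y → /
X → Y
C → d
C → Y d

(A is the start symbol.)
No shift-reduce conflicts

Augment with A' → A and build the canonical LR(0) collection (I0 = CLOSURE({[A' → . A]}), then GOTO on every symbol after a dot until no new states appear). It has 15 states:
  I0: { [A → . C -], [A' → . A], [C → . ; X A], [C → . Y d], [C → . d], [Y → . /] }  — shift
  I1: { [Y → / .] }  — reduce
  I2: { [C → ; . X A], [X → . Y], [X → . d ; C], [Y → . /] }  — shift
  I3: { [A' → A .] }  — accept
  I4: { [A → C . -] }  — shift
  I5: { [C → Y . d] }  — shift
  I6: { [C → d .] }  — reduce
  I7: { [C → Y d .] }  — reduce
  I8: { [A → C - .] }  — reduce
  I9: { [A → . C -], [C → . ; X A], [C → . Y d], [C → . d], [C → ; X . A], [Y → . /] }  — shift
  I10: { [X → Y .] }  — reduce
  I11: { [X → d . ; C] }  — shift
  I12: { [C → . ; X A], [C → . Y d], [C → . d], [X → d ; . C], [Y → . /] }  — shift
  I13: { [X → d ; C .] }  — reduce
  I14: { [C → ; X A .] }  — reduce

No state contains both a complete item and a shift item.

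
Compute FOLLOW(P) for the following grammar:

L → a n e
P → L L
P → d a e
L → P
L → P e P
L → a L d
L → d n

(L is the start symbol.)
To compute FOLLOW(P), find every occurrence of P on a right-hand side N → α P β: add FIRST(β) \ {ε}, and if β is empty or nullable also add FOLLOW(N). Iterate to a fixed point.

In L → P: P is at the end, add FOLLOW(L)
In L → P e P: P is followed by e P, add FIRST(e P) \ {ε} = { 'e' }
In L → P e P: P is at the end, add FOLLOW(L)

The FOLLOW sets referred to above (computed the same way, to a fixed point):
  FOLLOW(L) = { $, 'a', 'd', 'e' }

Taking the union: FOLLOW(P) = { $, 'a', 'd', 'e' }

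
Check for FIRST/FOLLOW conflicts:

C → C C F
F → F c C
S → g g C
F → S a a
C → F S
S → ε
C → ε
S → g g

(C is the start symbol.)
Yes. C → C C F with FOLLOW(C) on { 'a', 'g' }; C → F S with FOLLOW(C) on { 'a', 'g' }; S → g g C with FOLLOW(S) on { 'g' }; S → g g with FOLLOW(S) on { 'g' }

A FIRST/FOLLOW conflict occurs when a non-terminal N has a nullable alternative N → β (β ⇒* ε) and another alternative N → α with FIRST(α) ∩ FOLLOW(N) ≠ ∅: on such a lookahead the parser cannot decide between expanding α and letting N vanish via β.

Nullable non-terminals: C, S.
FIRST sets used below: FIRST(C) = { 'a', 'g', ε }, FIRST(F) = { 'a', 'g' }

C: nullable alternative(s) C → ε; FOLLOW(C) = { $, 'a', 'c', 'g' }
  C → C C F: FIRST \ {ε} = { 'a', 'g' } — overlaps FOLLOW(C) on { 'a', 'g' }: CONFLICT
  C → F S: FIRST \ {ε} = { 'a', 'g' } — overlaps FOLLOW(C) on { 'a', 'g' }: CONFLICT
  C → ε: FIRST \ {ε} = { } — this is the only nullable alternative, skip

S: nullable alternative(s) S → ε; FOLLOW(S) = { $, 'a', 'c', 'g' }
  S → g g C: FIRST \ {ε} = { 'g' } — overlaps FOLLOW(S) on { 'g' }: CONFLICT
  S → ε: FIRST \ {ε} = { } — this is the only nullable alternative, skip
  S → g g: FIRST \ {ε} = { 'g' } — overlaps FOLLOW(S) on { 'g' }: CONFLICT

F has no nullable alternative, so no FIRST/FOLLOW check is needed there.

So the grammar has 4 FIRST/FOLLOW conflicts (marked CONFLICT above).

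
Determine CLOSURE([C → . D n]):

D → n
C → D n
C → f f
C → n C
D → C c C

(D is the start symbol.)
To compute CLOSURE, for each item [A → α.Bβ] where B is a non-terminal, add [B → .γ] for all productions B → γ; repeat for the newly added items until nothing changes.

Start with: [C → . D n]
  [C → . D n] has the dot before D: add [D → . n], [D → . C c C]
  [D → . C c C] has the dot before C: add [C → . f f], [C → . n C]
No further items can be added.

CLOSURE = { [C → . D n], [C → . f f], [C → . n C], [D → . C c C], [D → . n] }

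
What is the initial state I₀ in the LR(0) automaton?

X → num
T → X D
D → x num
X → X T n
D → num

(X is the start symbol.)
{ [X → . X T n], [X → . num], [X' → . X] }

First, augment the grammar with X' → X
I₀ = CLOSURE({ [X' → . X] }):
  [X' → . X] has the dot before X: add [X → . num], [X → . X T n]
No further items can be added.

I₀ = { [X → . X T n], [X → . num], [X' → . X] }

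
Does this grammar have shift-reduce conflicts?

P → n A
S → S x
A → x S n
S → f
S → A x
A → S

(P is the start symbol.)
Augment with P' → P and build the canonical LR(0) collection (I0 = CLOSURE({[P' → . P]}), then GOTO on every symbol after a dot until no new states appear). It has 12 states:
  I0: { [P → . n A], [P' → . P] }  — shift
  I1: { [P' → P .] }  — accept
  I2: { [A → . S], [A → . x S n], [P → n . A], [S → . A x], [S → . S x], [S → . f] }  — shift
  I3: { [P → n A .], [S → A . x] }  — shift, reduce
  I4: { [A → S .], [S → S . x] }  — shift, reduce
  I5: { [S → f .] }  — reduce
  I6: { [A → . S], [A → . x S n], [A → x . S n], [S → . A x], [S → . S x], [S → . f] }  — shift
  I7: { [S → A . x] }  — shift
  I8: { [A → S .], [A → x S . n], [S → S . x] }  — shift, reduce
  I9: { [A → x S n .] }  — reduce
  I10: { [S → S x .] }  — reduce
  I11: { [S → A x .] }  — reduce

I3 contains reduce item [P → n A .] and shift item [S → A . x] — shift-reduce conflict.
I4 contains reduce item [A → S .] and shift item [S → S . x] — shift-reduce conflict.
I8 contains reduce item [A → S .] and shift items [A → x S . n], [S → S . x] — shift-reduce conflict.

Answer: Yes — I3: [P → n A .] vs [S → A . x]; I4: [A → S .] vs [S → S . x]; I8: [A → S .] vs [A → x S . n]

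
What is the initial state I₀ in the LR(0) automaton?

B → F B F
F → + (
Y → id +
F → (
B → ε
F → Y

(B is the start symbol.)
First, augment the grammar with B' → B
I₀ = CLOSURE({ [B' → . B] }):
  [B' → . B] has the dot before B: add [B → . F B F], [B → .]
  [B → . F B F] has the dot before F: add [F → . + (], [F → . (], [F → . Y]
  [F → . Y] has the dot before Y: add [Y → . id +]
No further items can be added.

I₀ = { [B → . F B F], [B → .], [B' → . B], [F → . (], [F → . + (], [F → . Y], [Y → . id +] }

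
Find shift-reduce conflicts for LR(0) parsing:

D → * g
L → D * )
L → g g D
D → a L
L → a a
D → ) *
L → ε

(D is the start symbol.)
Augment with D' → D and build the canonical LR(0) collection (I0 = CLOSURE({[D' → . D]}), then GOTO on every symbol after a dot until no new states appear). It has 16 states:
  I0: { [D → . ) *], [D → . * g], [D → . a L], [D' → . D] }  — shift
  I1: { [D → ) . *] }  — shift
  I2: { [D → * . g] }  — shift
  I3: { [D' → D .] }  — accept
  I4: { [D → . ) *], [D → . * g], [D → . a L], [D → a . L], [L → . D * )], [L → . a a], [L → . g g D], [L → .] }  — shift, reduce
  I5: { [L → D . * )] }  — shift
  I6: { [D → a L .] }  — reduce
  I7: { [D → . ) *], [D → . * g], [D → . a L], [D → a . L], [L → . D * )], [L → . a a], [L → . g g D], [L → .], [L → a . a] }  — shift, reduce
  I8: { [L → g . g D] }  — shift
  I9: { [D → . ) *], [D → . * g], [D → . a L], [L → g g . D] }  — shift
  I10: { [L → g g D .] }  — reduce
  I11: { [D → . ) *], [D → . * g], [D → . a L], [D → a . L], [L → . D * )], [L → . a a], [L → . g g D], [L → .], [L → a . a], [L → a a .] }  — shift, 2 reduces
  I12: { [L → D * . )] }  — shift
  I13: { [L → D * ) .] }  — reduce
  I14: { [D → * g .] }  — reduce
  I15: { [D → ) * .] }  — reduce

I4 contains reduce item [L → .] and shift items [D → . ) *], [D → . * g], [D → . a L], [L → . a a], [L → . g g D] — shift-reduce conflict.
I7 contains reduce item [L → .] and shift items [D → . ) *], [D → . * g], [D → . a L], [L → . a a], [L → a . a], [L → . g g D] — shift-reduce conflict.
I11 contains reduce items [L → .], [L → a a .] and shift items [D → . ) *], [D → . * g], [D → . a L], [L → . a a], [L → a . a], [L → . g g D] — shift-reduce conflict.

Answer: Yes — I4: [L → .] vs [D → . ) *]; I7: [L → .] vs [D → . ) *]; I11: [L → .] vs [D → . ) *]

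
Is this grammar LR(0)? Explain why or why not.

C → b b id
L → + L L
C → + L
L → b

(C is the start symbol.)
A grammar is LR(0) if no state in the canonical LR(0) collection has:
  - both a shift item (dot before a terminal) and a complete item (shift-reduce conflict), or
  - two or more complete items (reduce-reduce conflict; the accept item [C' → C .] counts as a complete item here).

Augment with C' → C and build the canonical LR(0) collection (I0 = CLOSURE({[C' → . C]}), then GOTO on every symbol after a dot until no new states appear). It has 11 states:
  I0: { [C → . + L], [C → . b b id], [C' → . C] }  — shift
  I1: { [C → + . L], [L → . + L L], [L → . b] }  — shift
  I2: { [C' → C .] }  — accept
  I3: { [C → b . b id] }  — shift
  I4: { [C → b b . id] }  — shift
  I5: { [C → b b id .] }  — reduce
  I6: { [L → + . L L], [L → . + L L], [L → . b] }  — shift
  I7: { [C → + L .] }  — reduce
  I8: { [L → b .] }  — reduce
  I9: { [L → + L . L], [L → . + L L], [L → . b] }  — shift
  I10: { [L → + L L .] }  — reduce

Every state is either a pure shift/goto state or contains exactly one complete item and nothing to shift — no conflicts. The grammar is LR(0).

Answer: Yes, the grammar is LR(0)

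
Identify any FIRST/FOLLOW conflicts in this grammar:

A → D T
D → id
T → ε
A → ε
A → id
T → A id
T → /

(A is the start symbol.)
Nullable non-terminals: A, T.
FIRST sets used below: FIRST(D) = { 'id' }, FIRST(A) = { 'id', ε }

A: nullable alternative(s) A → ε; FOLLOW(A) = { $, 'id' }
  A → D T: FIRST \ {ε} = { 'id' } — overlaps FOLLOW(A) on { 'id' }: CONFLICT
  A → ε: FIRST \ {ε} = { } — this is the only nullable alternative, skip
  A → id: FIRST \ {ε} = { 'id' } — overlaps FOLLOW(A) on { 'id' }: CONFLICT

T: nullable alternative(s) T → ε; FOLLOW(T) = { $, 'id' }
  T → ε: FIRST \ {ε} = { } — this is the only nullable alternative, skip
  T → A id: FIRST \ {ε} = { 'id' } — overlaps FOLLOW(T) on { 'id' }: CONFLICT
  T → /: FIRST \ {ε} = { '/' } — disjoint from FOLLOW(T)

D has no nullable alternative, so no FIRST/FOLLOW check is needed there.

So the grammar has 3 FIRST/FOLLOW conflicts (marked CONFLICT above).

Answer: Yes. A → D T with FOLLOW(A) on { 'id' }; A → id with FOLLOW(A) on { 'id' }; T → A id with FOLLOW(T) on { 'id' }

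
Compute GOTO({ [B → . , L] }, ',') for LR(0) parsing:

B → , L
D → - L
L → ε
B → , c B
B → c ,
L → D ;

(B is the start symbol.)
{ [B → , . L], [D → . - L], [L → . D ;], [L → .] }

GOTO(I, ',') = CLOSURE({ [A → αX.β] : [A → α.Xβ] ∈ I, X = ',' })

Items with dot before ',', with the dot advanced:
  [B → . , L] → [B → , . L]
Closure of the advanced items:
  [B → , . L] has the dot before L: add [L → .], [L → . D ;]
  [L → . D ;] has the dot before D: add [D → . - L]

GOTO = { [B → , . L], [D → . - L], [L → . D ;], [L → .] }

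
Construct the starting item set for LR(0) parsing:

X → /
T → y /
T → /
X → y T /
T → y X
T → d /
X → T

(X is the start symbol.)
{ [T → . /], [T → . d /], [T → . y /], [T → . y X], [X → . /], [X → . T], [X → . y T /], [X' → . X] }

First, augment the grammar with X' → X
I₀ = CLOSURE({ [X' → . X] }):
  [X' → . X] has the dot before X: add [X → . /], [X → . y T /], [X → . T]
  [X → . T] has the dot before T: add [T → . y /], [T → . /], [T → . y X], [T → . d /]
No further items can be added.

I₀ = { [T → . /], [T → . d /], [T → . y /], [T → . y X], [X → . /], [X → . T], [X → . y T /], [X' → . X] }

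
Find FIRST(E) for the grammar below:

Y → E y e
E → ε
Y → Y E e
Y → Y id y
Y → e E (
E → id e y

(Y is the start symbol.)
From E → ε:
  - ε-production, so ε ∈ FIRST(E)
From E → id e y:
  - id is a terminal: add 'id' and stop

Collecting: FIRST(E) = { 'id', ε }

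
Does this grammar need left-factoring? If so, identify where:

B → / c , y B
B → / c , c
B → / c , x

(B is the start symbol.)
Yes, B has productions with common prefix '/ c ,'

Left-factoring is needed when two productions for the same non-terminal
share a common prefix on the right-hand side.

Productions for B:
  B → / c , y B
  B → / c , c
  B → / c , x

Found common prefix '/ c ,' in productions for B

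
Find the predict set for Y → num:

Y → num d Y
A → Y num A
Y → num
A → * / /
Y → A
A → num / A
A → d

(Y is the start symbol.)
{ 'num' }

PREDICT(Y → num) = (FIRST(RHS) \ {ε}) ∪ (FOLLOW(Y) if ε ∈ FIRST(RHS), i.e. RHS ⇒* ε)
FIRST(num) = { 'num' }
ε ∉ FIRST(num), so FOLLOW(Y) is not added.
PREDICT(Y → num) = { 'num' }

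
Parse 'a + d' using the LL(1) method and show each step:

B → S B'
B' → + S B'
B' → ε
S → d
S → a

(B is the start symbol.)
LL(1) parsing maintains a stack (initially the start symbol over $) and the input. At each step: if the stack top is a terminal, match it against the current input token; if it is a non-terminal N, replace it with the RHS of M[N, lookahead] (the unique production whose predict set contains the lookahead).

Stack is shown with the top on the left.

Stack     Input    Action
-------------------------
B $       a + d $  output B → S B'
S B' $    a + d $  output S → a
a B' $    a + d $  match 'a'
B' $      + d $    output B' → + S B'
+ S B' $  + d $    match '+'
S B' $    d $      output S → d
d B' $    d $      match 'd'
B' $      $        output B' → ε
$         $        accept

The string is accepted.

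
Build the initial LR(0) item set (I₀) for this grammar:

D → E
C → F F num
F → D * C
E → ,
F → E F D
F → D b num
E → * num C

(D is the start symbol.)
First, augment the grammar with D' → D
I₀ = CLOSURE({ [D' → . D] }):
  [D' → . D] has the dot before D: add [D → . E]
  [D → . E] has the dot before E: add [E → . ,], [E → . * num C]
No further items can be added.

I₀ = { [D → . E], [D' → . D], [E → . * num C], [E → . ,] }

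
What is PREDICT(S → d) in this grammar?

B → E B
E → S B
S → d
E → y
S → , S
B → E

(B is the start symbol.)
PREDICT(S → d) = (FIRST(RHS) \ {ε}) ∪ (FOLLOW(S) if ε ∈ FIRST(RHS), i.e. RHS ⇒* ε)
FIRST(d) = { 'd' }
ε ∉ FIRST(d), so FOLLOW(S) is not added.
PREDICT(S → d) = { 'd' }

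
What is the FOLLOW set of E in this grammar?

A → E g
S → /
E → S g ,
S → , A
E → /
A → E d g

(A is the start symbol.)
To compute FOLLOW(E), find every occurrence of E on a right-hand side N → α E β: add FIRST(β) \ {ε}, and if β is empty or nullable also add FOLLOW(N). Iterate to a fixed point.

In A → E g: E is followed by g, add FIRST(g) \ {ε} = { 'g' }
In A → E d g: E is followed by d g, add FIRST(d g) \ {ε} = { 'd' }

Taking the union: FOLLOW(E) = { 'd', 'g' }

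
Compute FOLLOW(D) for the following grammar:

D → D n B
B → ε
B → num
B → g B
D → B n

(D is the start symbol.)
{ $, 'n' }

D is the start symbol, so $ ∈ FOLLOW(D).
In D → D n B: D is followed by n B, add FIRST(n B) \ {ε} = { 'n' }

Taking the union: FOLLOW(D) = { $, 'n' }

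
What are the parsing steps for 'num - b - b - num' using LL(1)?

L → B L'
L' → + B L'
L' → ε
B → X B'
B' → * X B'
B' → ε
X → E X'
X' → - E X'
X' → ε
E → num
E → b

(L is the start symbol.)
Stack is shown with the top on the left.

Stack           Input                Action
-------------------------------------------
L $             num - b - b - num $  output L → B L'
B L' $          num - b - b - num $  output B → X B'
X B' L' $       num - b - b - num $  output X → E X'
E X' B' L' $    num - b - b - num $  output E → num
num X' B' L' $  num - b - b - num $  match 'num'
X' B' L' $      - b - b - num $      output X' → - E X'
- E X' B' L' $  - b - b - num $      match '-'
E X' B' L' $    b - b - num $        output E → b
b X' B' L' $    b - b - num $        match 'b'
X' B' L' $      - b - num $          output X' → - E X'
- E X' B' L' $  - b - num $          match '-'
E X' B' L' $    b - num $            output E → b
b X' B' L' $    b - num $            match 'b'
X' B' L' $      - num $              output X' → - E X'
- E X' B' L' $  - num $              match '-'
E X' B' L' $    num $                output E → num
num X' B' L' $  num $                match 'num'
X' B' L' $      $                    output X' → ε
B' L' $         $                    output B' → ε
L' $            $                    output L' → ε
$               $                    accept

The string is accepted.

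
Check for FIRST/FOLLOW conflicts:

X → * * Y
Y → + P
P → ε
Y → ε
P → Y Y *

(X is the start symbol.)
Yes. Y → '+' P with FOLLOW(Y) on { '+' }; P → Y Y '*' with FOLLOW(P) on { '*', '+' }

A FIRST/FOLLOW conflict occurs when a non-terminal N has a nullable alternative N → β (β ⇒* ε) and another alternative N → α with FIRST(α) ∩ FOLLOW(N) ≠ ∅: on such a lookahead the parser cannot decide between expanding α and letting N vanish via β.

Nullable non-terminals: P, Y.
FIRST sets used below: FIRST(Y) = { '+', ε }

P: nullable alternative(s) P → ε; FOLLOW(P) = { $, '*', '+' }
  P → ε: FIRST \ {ε} = { } — this is the only nullable alternative, skip
  P → Y Y *: FIRST \ {ε} = { '*', '+' } — overlaps FOLLOW(P) on { '*', '+' }: CONFLICT

Y: nullable alternative(s) Y → ε; FOLLOW(Y) = { $, '*', '+' }
  Y → + P: FIRST \ {ε} = { '+' } — overlaps FOLLOW(Y) on { '+' }: CONFLICT
  Y → ε: FIRST \ {ε} = { } — this is the only nullable alternative, skip

X has no nullable alternative, so no FIRST/FOLLOW check is needed there.

So the grammar has 2 FIRST/FOLLOW conflicts (marked CONFLICT above).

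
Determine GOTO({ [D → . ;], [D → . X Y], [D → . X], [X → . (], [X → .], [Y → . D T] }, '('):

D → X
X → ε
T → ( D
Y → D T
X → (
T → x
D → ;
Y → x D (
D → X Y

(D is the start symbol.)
GOTO(I, '(') = CLOSURE({ [A → αX.β] : [A → α.Xβ] ∈ I, X = '(' })

Items with dot before '(', with the dot advanced:
  [X → . (] → [X → ( .]
Closure adds nothing (no advanced item has the dot before a non-terminal).

GOTO = { [X → ( .] }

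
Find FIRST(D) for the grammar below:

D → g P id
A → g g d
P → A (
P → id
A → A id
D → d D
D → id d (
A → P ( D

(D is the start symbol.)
From D → g P id:
  - g is a terminal: add 'g' and stop
From D → d D:
  - d is a terminal: add 'd' and stop
From D → id d (:
  - id is a terminal: add 'id' and stop

Collecting: FIRST(D) = { 'd', 'g', 'id' }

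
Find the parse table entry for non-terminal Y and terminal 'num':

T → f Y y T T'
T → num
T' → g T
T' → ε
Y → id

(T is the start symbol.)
To find M[Y, 'num'], we find productions for Y where 'num' is in the predict set (PREDICT(N → α) = (FIRST(α) \ {ε}) ∪ (FOLLOW(N) if α ⇒* ε)).

Y → id: PREDICT = { 'id' }

M[Y, 'num'] is empty (no production applies)

Answer: Empty (error entry)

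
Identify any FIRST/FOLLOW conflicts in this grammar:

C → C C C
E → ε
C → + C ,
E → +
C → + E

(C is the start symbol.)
A FIRST/FOLLOW conflict occurs when a non-terminal N has a nullable alternative N → β (β ⇒* ε) and another alternative N → α with FIRST(α) ∩ FOLLOW(N) ≠ ∅: on such a lookahead the parser cannot decide between expanding α and letting N vanish via β.

Nullable non-terminals: E.

E: nullable alternative(s) E → ε; FOLLOW(E) = { $, '+', ',' }
  E → ε: FIRST \ {ε} = { } — this is the only nullable alternative, skip
  E → +: FIRST \ {ε} = { '+' } — overlaps FOLLOW(E) on { '+' }: CONFLICT

C has no nullable alternative, so no FIRST/FOLLOW check is needed there.

So the grammar has 1 FIRST/FOLLOW conflict (marked CONFLICT above).

Answer: Yes. E → '+' with FOLLOW(E) on { '+' }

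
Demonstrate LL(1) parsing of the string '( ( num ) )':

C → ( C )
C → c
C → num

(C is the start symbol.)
Stack is shown with the top on the left.

Stack      Input          Action
--------------------------------
C $        ( ( num ) ) $  output C → ( C )
( C ) $    ( ( num ) ) $  match '('
C ) $      ( num ) ) $    output C → ( C )
( C ) ) $  ( num ) ) $    match '('
C ) ) $    num ) ) $      output C → num
num ) ) $  num ) ) $      match 'num'
) ) $      ) ) $          match ')'
) $        ) $            match ')'
$          $              accept

The string is accepted.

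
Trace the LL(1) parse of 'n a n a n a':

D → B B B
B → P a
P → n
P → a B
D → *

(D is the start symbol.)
Stack is shown with the top on the left.

Stack      Input          Action
--------------------------------
D $        n a n a n a $  output D → B B B
B B B $    n a n a n a $  output B → P a
P a B B $  n a n a n a $  output P → n
n a B B $  n a n a n a $  match 'n'
a B B $    a n a n a $    match 'a'
B B $      n a n a $      output B → P a
P a B $    n a n a $      output P → n
n a B $    n a n a $      match 'n'
a B $      a n a $        match 'a'
B $        n a $          output B → P a
P a $      n a $          output P → n
n a $      n a $          match 'n'
a $        a $            match 'a'
$          $              accept

The string is accepted.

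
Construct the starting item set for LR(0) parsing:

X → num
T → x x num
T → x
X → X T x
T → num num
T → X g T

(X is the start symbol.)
First, augment the grammar with X' → X
I₀ = CLOSURE({ [X' → . X] }):
  [X' → . X] has the dot before X: add [X → . num], [X → . X T x]
No further items can be added.

I₀ = { [X → . X T x], [X → . num], [X' → . X] }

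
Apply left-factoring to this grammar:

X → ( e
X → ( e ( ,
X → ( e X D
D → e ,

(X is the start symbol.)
Left-factoring transforms A → αβ₁ | αβ₂ into A → αA' and A' → β₁ | β₂
(α is the longest common prefix among the alternatives). Repeat until
no nonterminal has two alternatives with a common prefix.

Round 1: X has alternatives sharing prefix '( e'. Introduce X': X → ( e X'
  Add: X' → ε
  Add: X' → ( ,
  Add: X' → X D

No remaining common prefixes — done.

Resulting grammar:
X → ( e X'
X' → ε
X' → ( ,
X' → X D
D → e ,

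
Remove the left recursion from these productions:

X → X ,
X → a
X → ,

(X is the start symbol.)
X is directly left-recursive. The standard transformation for
  A → A α₁ | ... | A α_m | β₁ | ... | β_n
is
  A  → β₁ A' | ... | β_n A'
  A' → α₁ A' | ... | α_m A' | ε

X → a becomes X → a X'
X → , becomes X → , X'
X → X , becomes X' → , X'
Add X' → ε

Resulting grammar:
X → a X'
X → , X'
X' → , X'
X' → ε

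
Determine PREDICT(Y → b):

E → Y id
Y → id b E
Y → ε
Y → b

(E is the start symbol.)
{ 'b' }

PREDICT(Y → b) = (FIRST(RHS) \ {ε}) ∪ (FOLLOW(Y) if ε ∈ FIRST(RHS), i.e. RHS ⇒* ε)
FIRST(b) = { 'b' }
ε ∉ FIRST(b), so FOLLOW(Y) is not added.
PREDICT(Y → b) = { 'b' }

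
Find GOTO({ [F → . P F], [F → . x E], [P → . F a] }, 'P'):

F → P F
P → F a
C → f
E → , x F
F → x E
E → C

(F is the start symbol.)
GOTO(I, 'P') = CLOSURE({ [A → αX.β] : [A → α.Xβ] ∈ I, X = 'P' })

Items with dot before 'P', with the dot advanced:
  [F → . P F] → [F → P . F]
Closure of the advanced items:
  [F → P . F] has the dot before F: add [F → . P F], [F → . x E]
  [F → . P F] has the dot before P: add [P → . F a]

GOTO = { [F → . P F], [F → . x E], [F → P . F], [P → . F a] }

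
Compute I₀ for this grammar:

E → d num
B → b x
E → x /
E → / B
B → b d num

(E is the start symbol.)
First, augment the grammar with E' → E
I₀ = CLOSURE({ [E' → . E] }):
  [E' → . E] has the dot before E: add [E → . d num], [E → . x /], [E → . / B]
No further items can be added.

I₀ = { [E → . / B], [E → . d num], [E → . x /], [E' → . E] }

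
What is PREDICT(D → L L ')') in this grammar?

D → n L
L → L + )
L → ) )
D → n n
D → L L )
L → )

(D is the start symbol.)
PREDICT(D → L L ')') = (FIRST(RHS) \ {ε}) ∪ (FOLLOW(D) if ε ∈ FIRST(RHS), i.e. RHS ⇒* ε)
FIRST(L) = { ')' }
FIRST(L L ')') = { ')' }
ε ∉ FIRST(L L ')'), so FOLLOW(D) is not added.
PREDICT(D → L L ')') = { ')' }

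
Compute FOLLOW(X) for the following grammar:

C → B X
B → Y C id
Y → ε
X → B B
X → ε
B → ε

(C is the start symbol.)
In C → B X: X is at the end, add FOLLOW(C)

The FOLLOW sets referred to above (computed the same way, to a fixed point):
  FOLLOW(C) = { $, 'id' }

Taking the union: FOLLOW(X) = { $, 'id' }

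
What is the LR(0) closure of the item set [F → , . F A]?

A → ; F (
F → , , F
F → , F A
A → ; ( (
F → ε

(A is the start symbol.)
To compute CLOSURE, for each item [A → α.Bβ] where B is a non-terminal, add [B → .γ] for all productions B → γ; repeat for the newly added items until nothing changes.

Start with: [F → , . F A]
  [F → , . F A] has the dot before F: add [F → . , , F], [F → . , F A], [F → .]
No further items can be added.

CLOSURE = { [F → , . F A], [F → . , , F], [F → . , F A], [F → .] }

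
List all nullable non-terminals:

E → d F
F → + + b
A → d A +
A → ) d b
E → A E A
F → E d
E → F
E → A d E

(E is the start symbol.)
There are no ε-productions, so no non-terminal can derive ε.
No non-terminals are nullable.

Answer: None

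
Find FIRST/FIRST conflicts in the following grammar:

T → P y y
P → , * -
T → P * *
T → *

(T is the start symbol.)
Yes. T → P y y / T → P '*' '*' on { ',' }

A FIRST/FIRST conflict occurs when two productions N → α and N → β for the same non-terminal have FIRST(α) ∩ FIRST(β) ≠ ∅ (with ε ∈ FIRST of a nullable right-hand side, so two nullable alternatives also conflict).

FIRST sets of the non-terminals at (or reachable through a nullable prefix from) the front of some alternative:
  FIRST(P) = { ',' }

Productions for T:
  T → P y y: FIRST = { ',' }
  T → P * *: FIRST = { ',' }
  T → *: FIRST = { '*' }
P has only one production, so no FIRST/FIRST conflict is possible there.

Conflict for T: T → P y y and T → P * *
  Overlap: { ',' }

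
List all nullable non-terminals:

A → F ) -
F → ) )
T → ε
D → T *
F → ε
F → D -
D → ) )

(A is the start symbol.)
{ 'F', 'T' }

A non-terminal is nullable if it can derive ε (the empty string): either it has an ε-production, or it has a production whose right-hand side consists entirely of nullable non-terminals.

ε-productions: T → ε, F → ε
So T, F are immediately nullable.
No further non-terminal can be added: every production for the remaining non-terminals contains a terminal or a non-nullable non-terminal.
Nullable = { 'F', 'T' }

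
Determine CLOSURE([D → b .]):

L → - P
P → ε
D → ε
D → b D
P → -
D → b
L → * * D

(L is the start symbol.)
To compute CLOSURE, for each item [A → α.Bβ] where B is a non-terminal, add [B → .γ] for all productions B → γ; repeat for the newly added items until nothing changes.

Start with: [D → b .]
The dot is at the end, so nothing is added.

CLOSURE = { [D → b .] }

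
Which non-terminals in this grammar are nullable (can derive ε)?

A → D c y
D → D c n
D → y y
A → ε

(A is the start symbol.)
A non-terminal is nullable if it can derive ε (the empty string): either it has an ε-production, or it has a production whose right-hand side consists entirely of nullable non-terminals.

ε-productions: A → ε
So A is immediately nullable.
No further non-terminal can be added: every production for the remaining non-terminals contains a terminal or a non-nullable non-terminal.
Nullable = { 'A' }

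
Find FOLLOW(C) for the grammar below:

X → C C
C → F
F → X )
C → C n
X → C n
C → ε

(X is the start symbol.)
To compute FOLLOW(C), find every occurrence of C on a right-hand side N → α C β: add FIRST(β) \ {ε}, and if β is empty or nullable also add FOLLOW(N). Iterate to a fixed point.

In X → C C: C is followed by C, add FIRST(C) \ {ε} = { ')', 'n' }
  C is nullable, so also add FOLLOW(X)
In X → C C: C is at the end, add FOLLOW(X)
In C → C n: C is followed by n, add FIRST(n) \ {ε} = { 'n' }
In X → C n: C is followed by n, add FIRST(n) \ {ε} = { 'n' }

The FOLLOW sets referred to above (computed the same way, to a fixed point):
  FOLLOW(X) = { $, ')' }

Taking the union: FOLLOW(C) = { $, ')', 'n' }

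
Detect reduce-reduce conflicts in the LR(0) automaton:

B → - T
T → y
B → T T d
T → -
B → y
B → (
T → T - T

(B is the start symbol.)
Yes — I5: [B → y .] vs [T → y .]

A reduce-reduce conflict occurs when an LR(0) state has two complete items [A → α .] and [B → β .] — both call for a reduction, and with no lookahead the parser cannot choose between them.

Augment with B' → B and build the canonical LR(0) collection (I0 = CLOSURE({[B' → . B]}), then GOTO on every symbol after a dot until no new states appear). It has 14 states:
  I0: { [B → . (], [B → . - T], [B → . T T d], [B → . y], [B' → . B], [T → . -], [T → . T - T], [T → . y] }  — shift
  I1: { [B → ( .] }  — reduce
  I2: { [B → - . T], [T → - .], [T → . -], [T → . T - T], [T → . y] }  — shift, reduce
  I3: { [B' → B .] }  — accept
  I4: { [B → T . T d], [T → . -], [T → . T - T], [T → . y], [T → T . - T] }  — shift
  I5: { [B → y .], [T → y .] }  — 2 reduces
  I6: { [T → - .], [T → . -], [T → . T - T], [T → . y], [T → T - . T] }  — shift, reduce
  I7: { [B → T T . d], [T → T . - T] }  — shift
  I8: { [T → y .] }  — reduce
  I9: { [T → . -], [T → . T - T], [T → . y], [T → T - . T] }  — shift
  I10: { [B → T T d .] }  — reduce
  I11: { [T → - .] }  — reduce
  I12: { [T → T - T .], [T → T . - T] }  — shift, reduce
  I13: { [B → - T .], [T → T . - T] }  — shift, reduce

I5 contains complete items [B → y .], [T → y .] — reduce-reduce conflict.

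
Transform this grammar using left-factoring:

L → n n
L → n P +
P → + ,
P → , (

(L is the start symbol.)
L → n L'
L' → n
L' → P +
P → + ,
P → , (

Left-factoring transforms A → αβ₁ | αβ₂ into A → αA' and A' → β₁ | β₂
(α is the longest common prefix among the alternatives). Repeat until
no nonterminal has two alternatives with a common prefix.

Round 1: L has alternatives sharing prefix 'n'. Introduce L': L → n L'
  Add: L' → n
  Add: L' → P +

No remaining common prefixes — done.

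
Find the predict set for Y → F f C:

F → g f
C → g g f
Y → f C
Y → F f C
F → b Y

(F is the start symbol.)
{ 'b', 'g' }

PREDICT(Y → F f C) = (FIRST(RHS) \ {ε}) ∪ (FOLLOW(Y) if ε ∈ FIRST(RHS), i.e. RHS ⇒* ε)
FIRST(F) = { 'b', 'g' }
FIRST(F f C) = { 'b', 'g' }
ε ∉ FIRST(F f C), so FOLLOW(Y) is not added.
PREDICT(Y → F f C) = { 'b', 'g' }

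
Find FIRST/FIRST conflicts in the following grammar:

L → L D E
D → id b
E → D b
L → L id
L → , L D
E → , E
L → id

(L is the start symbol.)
FIRST sets of the non-terminals at (or reachable through a nullable prefix from) the front of some alternative:
  FIRST(L) = { ',', 'id' }
  FIRST(D) = { 'id' }

Productions for L:
  L → L D E: FIRST = { ',', 'id' }
  L → L id: FIRST = { ',', 'id' }
  L → , L D: FIRST = { ',' }
  L → id: FIRST = { 'id' }
Productions for E:
  E → D b: FIRST = { 'id' }
  E → , E: FIRST = { ',' }
D has only one production, so no FIRST/FIRST conflict is possible there.

Conflict for L: L → L D E and L → L id
  Overlap: { ',', 'id' }
Conflict for L: L → L D E and L → , L D
  Overlap: { ',' }
Conflict for L: L → L D E and L → id
  Overlap: { 'id' }
Conflict for L: L → L id and L → , L D
  Overlap: { ',' }
Conflict for L: L → L id and L → id
  Overlap: { 'id' }

Answer: Yes. L → L D E / L → L id on { ',', 'id' }; L → L D E / L → ',' L D on { ',' }; L → L D E / L → id on { 'id' }; L → L id / L → ',' L D on { ',' }; L → L id / L → id on { 'id' }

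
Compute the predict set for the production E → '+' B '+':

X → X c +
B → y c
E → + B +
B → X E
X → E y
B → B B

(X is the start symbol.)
PREDICT(E → '+' B '+') = (FIRST(RHS) \ {ε}) ∪ (FOLLOW(E) if ε ∈ FIRST(RHS), i.e. RHS ⇒* ε)
FIRST('+' B '+') = { '+' }
ε ∉ FIRST('+' B '+'), so FOLLOW(E) is not added.
PREDICT(E → '+' B '+') = { '+' }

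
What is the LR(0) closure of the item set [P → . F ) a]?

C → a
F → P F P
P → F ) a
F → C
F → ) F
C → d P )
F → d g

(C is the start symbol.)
To compute CLOSURE, for each item [A → α.Bβ] where B is a non-terminal, add [B → .γ] for all productions B → γ; repeat for the newly added items until nothing changes.

Start with: [P → . F ) a]
  [P → . F ) a] has the dot before F: add [F → . P F P], [F → . C], [F → . ) F], [F → . d g]
  [F → . P F P] has the dot before P: all P-items already present
  [F → . C] has the dot before C: add [C → . a], [C → . d P )]
No further items can be added.

CLOSURE = { [C → . a], [C → . d P )], [F → . ) F], [F → . C], [F → . P F P], [F → . d g], [P → . F ) a] }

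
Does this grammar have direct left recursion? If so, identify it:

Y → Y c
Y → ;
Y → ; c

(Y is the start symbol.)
Yes, Y is left-recursive

Y → Y c: LEFT RECURSIVE (starts with Y)
Y → ;: starts with ';'
Y → ; c: starts with ';'

The grammar has direct left recursion on: Y.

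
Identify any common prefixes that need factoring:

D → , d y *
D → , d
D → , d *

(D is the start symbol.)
Yes, D has productions with common prefix ', d'

Left-factoring is needed when two productions for the same non-terminal
share a common prefix on the right-hand side.

Productions for D:
  D → , d y *
  D → , d
  D → , d *

Found common prefix ', d' in productions for D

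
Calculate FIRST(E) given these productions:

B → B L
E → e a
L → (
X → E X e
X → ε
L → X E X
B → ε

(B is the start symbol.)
{ 'e' }

To compute FIRST(E), examine every production with E on the left-hand side, reading each right-hand side left to right until a non-nullable symbol is reached.

From E → e a:
  - e is a terminal: add 'e' and stop

Collecting: FIRST(E) = { 'e' }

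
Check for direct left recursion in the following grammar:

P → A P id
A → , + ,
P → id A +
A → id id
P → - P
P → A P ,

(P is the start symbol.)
Direct left recursion occurs when N → N α for some non-terminal N (the right-hand side begins with the left-hand side itself).

P → A P id: starts with A
A → , + ,: starts with ','
P → id A +: starts with id
A → id id: starts with id
P → - P: starts with '-'
P → A P ,: starts with A

No direct left recursion found.

Answer: No direct left recursion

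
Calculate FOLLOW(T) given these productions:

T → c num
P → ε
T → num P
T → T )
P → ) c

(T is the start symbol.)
To compute FOLLOW(T), find every occurrence of T on a right-hand side N → α T β: add FIRST(β) \ {ε}, and if β is empty or nullable also add FOLLOW(N). Iterate to a fixed point.

T is the start symbol, so $ ∈ FOLLOW(T).
In T → T ): T is followed by ')', add FIRST(')') \ {ε} = { ')' }

Taking the union: FOLLOW(T) = { $, ')' }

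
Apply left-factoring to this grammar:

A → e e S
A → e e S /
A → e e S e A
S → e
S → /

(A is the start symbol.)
A → e e S A'
A' → ε
A' → /
A' → e A
S → e
S → /

Left-factoring transforms A → αβ₁ | αβ₂ into A → αA' and A' → β₁ | β₂
(α is the longest common prefix among the alternatives). Repeat until
no nonterminal has two alternatives with a common prefix.

Round 1: A has alternatives sharing prefix 'e e S'. Introduce A': A → e e S A'
  Add: A' → ε
  Add: A' → /
  Add: A' → e A

No remaining common prefixes — done.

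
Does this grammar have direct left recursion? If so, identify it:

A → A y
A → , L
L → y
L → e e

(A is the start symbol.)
A → A y: LEFT RECURSIVE (starts with A)
A → , L: starts with ','
L → y: starts with y
L → e e: starts with e

The grammar has direct left recursion on: A.

Answer: Yes, A is left-recursive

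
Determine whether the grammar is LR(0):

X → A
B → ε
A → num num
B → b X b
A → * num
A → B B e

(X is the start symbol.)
Augment with X' → X and build the canonical LR(0) collection (I0 = CLOSURE({[X' → . X]}), then GOTO on every symbol after a dot until no new states appear). It has 13 states:
  I0: { [A → . * num], [A → . B B e], [A → . num num], [B → . b X b], [B → .], [X → . A], [X' → . X] }  — shift, reduce
  I1: { [A → * . num] }  — shift
  I2: { [X → A .] }  — reduce
  I3: { [A → B . B e], [B → . b X b], [B → .] }  — shift, reduce
  I4: { [X' → X .] }  — accept
  I5: { [A → . * num], [A → . B B e], [A → . num num], [B → . b X b], [B → .], [B → b . X b], [X → . A] }  — shift, reduce
  I6: { [A → num . num] }  — shift
  I7: { [A → num num .] }  — reduce
  I8: { [B → b X . b] }  — shift
  I9: { [B → b X b .] }  — reduce
  I10: { [A → B B . e] }  — shift
  I11: { [A → B B e .] }  — reduce
  I12: { [A → * num .] }  — reduce

Conflict in state I0:
  Shift-reduce conflict between [B → .] and [A → . * num]
So the grammar is NOT LR(0).

Answer: No. Shift-reduce conflict between [B → .] and [A → . * num]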